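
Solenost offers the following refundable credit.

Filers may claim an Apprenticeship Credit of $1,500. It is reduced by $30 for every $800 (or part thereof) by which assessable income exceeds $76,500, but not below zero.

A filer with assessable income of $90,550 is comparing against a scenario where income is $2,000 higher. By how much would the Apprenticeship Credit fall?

$90

At $90,550 — income exceeds $76,500 by $14,050, which is 18 full-or-partial $800 increments; reduction = 18 × $30 = $540, leaving $960.
At $92,550 — income exceeds $76,500 by $16,050, which is 21 full-or-partial $800 increments; reduction = 21 × $30 = $630, leaving $870.
Lost: $960 − $870 = $90.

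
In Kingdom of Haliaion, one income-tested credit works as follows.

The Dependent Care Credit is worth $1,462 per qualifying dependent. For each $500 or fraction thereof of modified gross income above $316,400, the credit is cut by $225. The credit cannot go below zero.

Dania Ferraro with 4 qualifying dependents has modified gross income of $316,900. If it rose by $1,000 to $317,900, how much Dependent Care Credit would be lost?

At $316,900 — base = 4 × $1,462 = $5,848. income exceeds $316,400 by $500, which is 1 full-or-partial $500 increment; reduction = 1 × $225 = $225, leaving $5,623.
At $317,900 — base = 4 × $1,462 = $5,848. income exceeds $316,400 by $1,500, which is 3 full-or-partial $500 increments; reduction = 3 × $225 = $675, leaving $5,173.
Lost: $5,623 − $5,173 = $450.

$450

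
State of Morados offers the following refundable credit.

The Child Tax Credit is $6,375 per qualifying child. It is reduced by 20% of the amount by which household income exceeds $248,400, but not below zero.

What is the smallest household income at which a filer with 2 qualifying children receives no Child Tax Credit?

Full credit = 2 × $6,375 = $12,750.
The credit falls by 20% of each dollar above $248,400, so it reaches zero when the excess is $12,750 / 20% = $63,750: income = $248,400 + $63,750 = $312,150.

$312,150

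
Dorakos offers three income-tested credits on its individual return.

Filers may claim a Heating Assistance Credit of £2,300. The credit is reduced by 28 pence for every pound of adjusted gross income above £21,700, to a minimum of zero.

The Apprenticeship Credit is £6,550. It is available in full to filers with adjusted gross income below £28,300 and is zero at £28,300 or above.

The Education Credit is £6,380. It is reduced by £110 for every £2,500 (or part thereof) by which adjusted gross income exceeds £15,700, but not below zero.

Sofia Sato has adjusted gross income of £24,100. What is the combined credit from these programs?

Heating Assistance Credit: 28% of the £2,400 excess over £21,700 is £672; credit = £2,300 − £672 = £1,628.
Apprenticeship Credit: £24,100 is below the £28,300 cutoff, so the full £6,550 applies.
Education Credit: income exceeds £15,700 by £8,400, which is 4 full-or-partial £2,500 increments; reduction = 4 × £110 = £440, leaving £5,940.
Total: £1,628 + £6,550 + £5,940 = £14,118.

£14,118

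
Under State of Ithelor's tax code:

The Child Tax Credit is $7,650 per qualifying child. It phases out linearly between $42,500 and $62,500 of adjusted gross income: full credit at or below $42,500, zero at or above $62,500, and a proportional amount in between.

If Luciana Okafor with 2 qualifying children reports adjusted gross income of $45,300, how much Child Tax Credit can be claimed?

Child Tax Credit: base = 2 × $7,650 = $15,300. $45,300 is $2,800 into a $20,000 phase-out range, leaving 17,200/20,000 of the credit: $15,300 × 17,200/20,000 = $13,158.

$13,158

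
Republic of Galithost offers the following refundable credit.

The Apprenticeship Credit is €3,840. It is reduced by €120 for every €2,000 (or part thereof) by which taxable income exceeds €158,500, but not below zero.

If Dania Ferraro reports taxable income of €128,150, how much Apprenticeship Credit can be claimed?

€3,840

Apprenticeship Credit: €128,150 is at or below the €158,500 threshold, so the full €3,840 applies.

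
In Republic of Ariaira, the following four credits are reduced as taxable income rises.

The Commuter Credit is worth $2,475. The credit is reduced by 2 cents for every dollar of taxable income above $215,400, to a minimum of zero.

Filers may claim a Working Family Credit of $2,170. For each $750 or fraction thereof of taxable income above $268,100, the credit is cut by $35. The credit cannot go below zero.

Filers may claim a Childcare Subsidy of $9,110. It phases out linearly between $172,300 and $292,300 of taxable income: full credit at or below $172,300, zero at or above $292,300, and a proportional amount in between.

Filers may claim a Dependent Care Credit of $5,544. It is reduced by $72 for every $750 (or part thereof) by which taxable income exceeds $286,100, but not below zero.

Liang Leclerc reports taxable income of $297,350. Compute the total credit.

Commuter Credit: 2% of the $81,950 excess over $215,400 is $1,639; credit = $2,475 − $1,639 = $836.
Working Family Credit: income exceeds $268,100 by $29,250, which is 39 full-or-partial $750 increments; reduction = 39 × $35 = $1,365, leaving $805.
Childcare Subsidy: $297,350 is at or above $292,300, so the credit is $0.
Dependent Care Credit: income exceeds $286,100 by $11,250, which is 15 full-or-partial $750 increments; reduction = 15 × $72 = $1,080, leaving $4,464.
Total: $836 + $805 + $0 + $4,464 = $6,105.

$6,105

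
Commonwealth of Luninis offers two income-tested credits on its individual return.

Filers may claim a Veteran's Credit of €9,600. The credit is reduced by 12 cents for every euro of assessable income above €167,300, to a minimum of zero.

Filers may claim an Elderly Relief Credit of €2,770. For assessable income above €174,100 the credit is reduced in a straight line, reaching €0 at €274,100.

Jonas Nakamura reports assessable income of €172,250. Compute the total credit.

€11,776

Veteran's Credit: 12% of the €4,950 excess over €167,300 is €594; credit = €9,600 − €594 = €9,006.
Elderly Relief Credit: €172,250 is at or below the €174,100 threshold, so the full €2,770 applies.
Total: €9,006 + €2,770 = €11,776.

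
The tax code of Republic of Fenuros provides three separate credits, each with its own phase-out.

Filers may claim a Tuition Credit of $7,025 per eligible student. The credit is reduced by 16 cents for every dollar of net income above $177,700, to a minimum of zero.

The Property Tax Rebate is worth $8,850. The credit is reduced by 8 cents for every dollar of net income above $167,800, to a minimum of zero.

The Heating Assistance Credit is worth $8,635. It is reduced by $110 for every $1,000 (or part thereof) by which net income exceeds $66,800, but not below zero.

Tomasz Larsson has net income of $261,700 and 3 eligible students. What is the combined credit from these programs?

Tuition Credit: base = 3 × $7,025 = $21,075. 16% of the $84,000 excess over $177,700 is $13,440; credit = $21,075 − $13,440 = $7,635.
Property Tax Rebate: 8% of the $93,900 excess over $167,800 is $7,512; credit = $8,850 − $7,512 = $1,338.
Heating Assistance Credit: income exceeds $66,800 by $194,900 → 195 increments × $110 = $21,450 ≥ base, so the credit is $0.
Total: $7,635 + $1,338 + $0 = $8,973.

$8,973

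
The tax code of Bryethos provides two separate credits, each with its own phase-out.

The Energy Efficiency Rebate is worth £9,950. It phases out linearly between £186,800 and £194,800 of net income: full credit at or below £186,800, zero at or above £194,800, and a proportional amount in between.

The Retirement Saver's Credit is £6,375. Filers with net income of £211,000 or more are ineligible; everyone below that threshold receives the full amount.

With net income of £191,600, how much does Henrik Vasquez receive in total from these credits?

£10,355

Energy Efficiency Rebate: £191,600 is £4,800 into a £8,000 phase-out range, leaving 3,200/8,000 of the credit: £9,950 × 3,200/8,000 = £3,980.
Retirement Saver's Credit: £191,600 is below the £211,000 cutoff, so the full £6,375 applies.
Total: £3,980 + £6,375 = £10,355.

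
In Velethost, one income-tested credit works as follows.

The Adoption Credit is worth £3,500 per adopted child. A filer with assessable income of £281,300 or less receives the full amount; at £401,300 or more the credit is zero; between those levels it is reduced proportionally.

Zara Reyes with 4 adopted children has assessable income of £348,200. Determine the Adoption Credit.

Adoption Credit: base = 4 × £3,500 = £14,000. £348,200 is £66,900 into a £120,000 phase-out range, leaving 53,100/120,000 of the credit: £14,000 × 53,100/120,000 = £6,195.

£6,195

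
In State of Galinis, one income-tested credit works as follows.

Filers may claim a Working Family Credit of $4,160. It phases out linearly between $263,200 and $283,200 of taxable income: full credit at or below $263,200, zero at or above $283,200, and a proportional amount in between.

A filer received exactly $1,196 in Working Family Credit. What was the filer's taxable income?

$277,450

$1,196 is 1,196/4,160 of the full $4,160, so 2,964/4,160 of the $20,000 range has been used: income = $263,200 + $20,000 × 2,964/4,160 = $277,450.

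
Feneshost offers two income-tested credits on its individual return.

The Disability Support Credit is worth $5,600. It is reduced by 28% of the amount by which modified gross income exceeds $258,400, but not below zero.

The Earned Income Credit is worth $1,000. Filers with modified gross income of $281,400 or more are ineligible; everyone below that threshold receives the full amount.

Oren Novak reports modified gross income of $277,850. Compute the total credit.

$1,154

Disability Support Credit: 28% of the $19,450 excess over $258,400 is $5,446; credit = $5,600 − $5,446 = $154.
Earned Income Credit: $277,850 is below the $281,400 cutoff, so the full $1,000 applies.
Total: $154 + $1,000 = $1,154.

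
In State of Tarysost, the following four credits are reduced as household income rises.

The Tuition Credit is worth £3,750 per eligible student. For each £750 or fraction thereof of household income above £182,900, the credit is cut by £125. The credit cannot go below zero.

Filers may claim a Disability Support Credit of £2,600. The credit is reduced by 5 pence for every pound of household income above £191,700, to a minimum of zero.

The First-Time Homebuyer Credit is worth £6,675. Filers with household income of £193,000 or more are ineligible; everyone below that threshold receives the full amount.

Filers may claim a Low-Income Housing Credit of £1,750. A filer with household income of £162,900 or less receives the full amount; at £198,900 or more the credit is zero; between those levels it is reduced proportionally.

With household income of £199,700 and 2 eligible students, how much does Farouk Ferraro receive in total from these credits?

£6,825

Tuition Credit: base = 2 × £3,750 = £7,500. income exceeds £182,900 by £16,800, which is 23 full-or-partial £750 increments; reduction = 23 × £125 = £2,875, leaving £4,625.
Disability Support Credit: 5% of the £8,000 excess over £191,700 is £400; credit = £2,600 − £400 = £2,200.
First-Time Homebuyer Credit: £199,700 meets or exceeds the £193,000 cutoff, so the credit is £0.
Low-Income Housing Credit: £199,700 is at or above £198,900, so the credit is £0.
Total: £4,625 + £2,200 + £0 + £0 = £6,825.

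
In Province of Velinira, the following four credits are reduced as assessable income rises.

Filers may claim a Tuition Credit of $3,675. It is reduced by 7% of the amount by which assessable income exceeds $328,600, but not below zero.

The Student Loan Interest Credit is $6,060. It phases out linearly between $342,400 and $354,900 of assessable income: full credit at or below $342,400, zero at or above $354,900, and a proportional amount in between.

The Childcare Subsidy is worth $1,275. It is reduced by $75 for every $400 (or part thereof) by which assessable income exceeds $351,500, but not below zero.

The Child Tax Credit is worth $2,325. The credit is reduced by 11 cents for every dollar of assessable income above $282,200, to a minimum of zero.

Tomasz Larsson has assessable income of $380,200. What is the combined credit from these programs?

$63

Tuition Credit: 7% of the $51,600 excess over $328,600 is $3,612; credit = $3,675 − $3,612 = $63.
Student Loan Interest Credit: $380,200 is at or above $354,900, so the credit is $0.
Childcare Subsidy: income exceeds $351,500 by $28,700 → 72 increments × $75 = $5,400 ≥ base, so the credit is $0.
Child Tax Credit: 11% of the $98,000 excess over $282,200 is $10,780 ≥ base, so the credit is $0.
Total: $63 + $0 + $0 + $0 = $63.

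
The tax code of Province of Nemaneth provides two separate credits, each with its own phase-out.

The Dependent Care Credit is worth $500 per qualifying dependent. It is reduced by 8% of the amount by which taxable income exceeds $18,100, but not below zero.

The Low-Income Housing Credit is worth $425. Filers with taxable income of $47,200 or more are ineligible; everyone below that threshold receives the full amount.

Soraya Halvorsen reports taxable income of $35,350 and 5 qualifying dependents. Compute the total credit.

Dependent Care Credit: base = 5 × $500 = $2,500. 8% of the $17,250 excess over $18,100 is $1,380; credit = $2,500 − $1,380 = $1,120.
Low-Income Housing Credit: $35,350 is below the $47,200 cutoff, so the full $425 applies.
Total: $1,120 + $425 = $1,545.

$1,545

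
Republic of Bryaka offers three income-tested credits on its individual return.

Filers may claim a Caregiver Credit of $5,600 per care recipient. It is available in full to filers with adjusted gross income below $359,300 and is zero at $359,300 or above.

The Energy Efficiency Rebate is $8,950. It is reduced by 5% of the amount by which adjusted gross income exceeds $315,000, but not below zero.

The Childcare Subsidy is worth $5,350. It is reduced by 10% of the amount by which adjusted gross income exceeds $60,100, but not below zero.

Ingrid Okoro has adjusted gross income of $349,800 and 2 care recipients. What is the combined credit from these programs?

$18,410

Caregiver Credit: base = 2 × $5,600 = $11,200. $349,800 is below the $359,300 cutoff, so the full $11,200 applies.
Energy Efficiency Rebate: 5% of the $34,800 excess over $315,000 is $1,740; credit = $8,950 − $1,740 = $7,210.
Childcare Subsidy: 10% of the $289,700 excess over $60,100 is $28,970 ≥ base, so the credit is $0.
Total: $11,200 + $7,210 + $0 = $18,410.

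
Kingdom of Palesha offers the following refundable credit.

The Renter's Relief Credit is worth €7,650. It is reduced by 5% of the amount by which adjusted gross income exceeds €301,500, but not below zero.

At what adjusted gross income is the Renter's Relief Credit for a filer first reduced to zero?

The credit falls by 5% of each euro above €301,500, so it reaches zero when the excess is €7,650 / 5% = €153,000: income = €301,500 + €153,000 = €454,500.

€454,500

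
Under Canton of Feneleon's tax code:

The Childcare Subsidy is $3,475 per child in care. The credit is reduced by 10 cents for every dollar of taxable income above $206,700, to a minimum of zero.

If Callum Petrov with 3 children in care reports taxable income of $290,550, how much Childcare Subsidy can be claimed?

$2,040

Childcare Subsidy: base = 3 × $3,475 = $10,425. 10% of the $83,850 excess over $206,700 is $8,385; credit = $10,425 − $8,385 = $2,040.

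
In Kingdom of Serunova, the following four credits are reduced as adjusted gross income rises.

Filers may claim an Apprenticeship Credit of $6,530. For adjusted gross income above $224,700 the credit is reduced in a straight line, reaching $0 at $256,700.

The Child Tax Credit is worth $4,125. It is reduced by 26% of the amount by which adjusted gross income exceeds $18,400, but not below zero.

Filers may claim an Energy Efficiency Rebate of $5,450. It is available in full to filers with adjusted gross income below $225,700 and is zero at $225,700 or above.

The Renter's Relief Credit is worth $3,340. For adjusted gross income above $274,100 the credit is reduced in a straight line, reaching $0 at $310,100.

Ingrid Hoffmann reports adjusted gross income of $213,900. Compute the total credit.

Apprenticeship Credit: $213,900 is at or below the $224,700 threshold, so the full $6,530 applies.
Child Tax Credit: 26% of the $195,500 excess over $18,400 is $50,830 ≥ base, so the credit is $0.
Energy Efficiency Rebate: $213,900 is below the $225,700 cutoff, so the full $5,450 applies.
Renter's Relief Credit: $213,900 is at or below the $274,100 threshold, so the full $3,340 applies.
Total: $6,530 + $0 + $5,450 + $3,340 = $15,320.

$15,320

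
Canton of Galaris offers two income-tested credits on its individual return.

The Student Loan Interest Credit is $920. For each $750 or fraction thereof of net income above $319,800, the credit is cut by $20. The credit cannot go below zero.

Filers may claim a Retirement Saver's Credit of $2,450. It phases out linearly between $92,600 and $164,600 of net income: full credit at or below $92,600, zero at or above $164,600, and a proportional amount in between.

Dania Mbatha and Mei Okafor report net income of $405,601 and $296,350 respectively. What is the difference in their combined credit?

Dania ($405,601): Student Loan Interest Credit: income exceeds $319,800 by $85,801 → 115 increments × $20 = $2,300 ≥ base, so the credit is $0. Retirement Saver's Credit: $405,601 is at or above $164,600, so the credit is $0. total $0 + $0 = $0
Mei ($296,350): Student Loan Interest Credit: $296,350 is at or below the $319,800 threshold, so the full $920 applies. Retirement Saver's Credit: $296,350 is at or above $164,600, so the credit is $0. total $920 + $0 = $920
Difference: |$0 − $920| = $920.

$920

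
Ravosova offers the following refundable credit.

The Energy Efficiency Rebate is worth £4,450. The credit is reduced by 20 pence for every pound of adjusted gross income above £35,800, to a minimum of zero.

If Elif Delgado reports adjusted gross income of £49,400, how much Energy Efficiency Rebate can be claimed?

Energy Efficiency Rebate: 20% of the £13,600 excess over £35,800 is £2,720; credit = £4,450 − £2,720 = £1,730.

£1,730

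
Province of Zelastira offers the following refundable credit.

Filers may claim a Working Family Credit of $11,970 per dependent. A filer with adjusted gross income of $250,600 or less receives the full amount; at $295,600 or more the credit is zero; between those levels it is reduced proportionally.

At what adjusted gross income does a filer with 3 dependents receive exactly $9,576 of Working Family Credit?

$283,600

Full credit = 3 × $11,970 = $35,910.
$9,576 is 9,576/35,910 of the full $35,910, so 26,334/35,910 of the $45,000 range has been used: income = $250,600 + $45,000 × 26,334/35,910 = $283,600.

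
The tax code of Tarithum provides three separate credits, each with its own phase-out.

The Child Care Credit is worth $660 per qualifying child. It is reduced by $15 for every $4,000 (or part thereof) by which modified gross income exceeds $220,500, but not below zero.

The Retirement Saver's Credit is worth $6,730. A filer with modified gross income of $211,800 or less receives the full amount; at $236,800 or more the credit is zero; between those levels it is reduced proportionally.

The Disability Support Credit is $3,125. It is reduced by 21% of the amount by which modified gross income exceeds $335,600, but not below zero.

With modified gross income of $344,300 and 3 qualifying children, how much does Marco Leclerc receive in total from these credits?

Child Care Credit: base = 3 × $660 = $1,980. income exceeds $220,500 by $123,800, which is 31 full-or-partial $4,000 increments; reduction = 31 × $15 = $465, leaving $1,515.
Retirement Saver's Credit: $344,300 is at or above $236,800, so the credit is $0.
Disability Support Credit: 21% of the $8,700 excess over $335,600 is $1,827; credit = $3,125 − $1,827 = $1,298.
Total: $1,515 + $0 + $1,298 = $2,813.

$2,813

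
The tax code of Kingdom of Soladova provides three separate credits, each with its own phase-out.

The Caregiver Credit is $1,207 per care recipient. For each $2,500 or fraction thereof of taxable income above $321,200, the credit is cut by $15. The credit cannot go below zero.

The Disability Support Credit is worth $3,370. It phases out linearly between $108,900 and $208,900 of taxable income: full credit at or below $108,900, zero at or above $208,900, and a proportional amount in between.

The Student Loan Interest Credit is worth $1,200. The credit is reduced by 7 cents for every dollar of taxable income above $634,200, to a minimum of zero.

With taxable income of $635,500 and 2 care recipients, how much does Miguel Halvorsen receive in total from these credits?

Caregiver Credit: base = 2 × $1,207 = $2,414. income exceeds $321,200 by $314,300, which is 126 full-or-partial $2,500 increments; reduction = 126 × $15 = $1,890, leaving $524.
Disability Support Credit: $635,500 is at or above $208,900, so the credit is $0.
Student Loan Interest Credit: 7% of the $1,300 excess over $634,200 is $91; credit = $1,200 − $91 = $1,109.
Total: $524 + $0 + $1,109 = $1,633.

$1,633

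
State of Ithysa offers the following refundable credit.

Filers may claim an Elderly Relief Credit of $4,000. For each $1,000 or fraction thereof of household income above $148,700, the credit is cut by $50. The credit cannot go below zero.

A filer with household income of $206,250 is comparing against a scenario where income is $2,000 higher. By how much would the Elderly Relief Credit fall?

$100

At $206,250 — income exceeds $148,700 by $57,550, which is 58 full-or-partial $1,000 increments; reduction = 58 × $50 = $2,900, leaving $1,100.
At $208,250 — income exceeds $148,700 by $59,550, which is 60 full-or-partial $1,000 increments; reduction = 60 × $50 = $3,000, leaving $1,000.
Lost: $1,100 − $1,000 = $100.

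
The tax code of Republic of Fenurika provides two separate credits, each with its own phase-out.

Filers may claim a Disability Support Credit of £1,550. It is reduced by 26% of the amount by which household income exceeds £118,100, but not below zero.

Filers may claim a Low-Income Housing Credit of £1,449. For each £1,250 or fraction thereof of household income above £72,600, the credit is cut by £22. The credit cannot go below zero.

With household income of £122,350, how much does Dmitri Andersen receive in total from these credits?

Disability Support Credit: 26% of the £4,250 excess over £118,100 is £1,105; credit = £1,550 − £1,105 = £445.
Low-Income Housing Credit: income exceeds £72,600 by £49,750, which is 40 full-or-partial £1,250 increments; reduction = 40 × £22 = £880, leaving £569.
Total: £445 + £569 = £1,014.

£1,014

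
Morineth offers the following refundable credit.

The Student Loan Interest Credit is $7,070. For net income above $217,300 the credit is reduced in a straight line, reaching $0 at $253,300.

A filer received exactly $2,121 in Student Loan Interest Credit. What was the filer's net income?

$242,500

$2,121 is 2,121/7,070 of the full $7,070, so 4,949/7,070 of the $36,000 range has been used: income = $217,300 + $36,000 × 4,949/7,070 = $242,500.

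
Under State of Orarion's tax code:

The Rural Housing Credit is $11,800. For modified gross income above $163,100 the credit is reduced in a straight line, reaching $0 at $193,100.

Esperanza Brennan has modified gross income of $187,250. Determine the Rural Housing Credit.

Rural Housing Credit: $187,250 is $24,150 into a $30,000 phase-out range, leaving 5,850/30,000 of the credit: $11,800 × 5,850/30,000 = $2,301.

$2,301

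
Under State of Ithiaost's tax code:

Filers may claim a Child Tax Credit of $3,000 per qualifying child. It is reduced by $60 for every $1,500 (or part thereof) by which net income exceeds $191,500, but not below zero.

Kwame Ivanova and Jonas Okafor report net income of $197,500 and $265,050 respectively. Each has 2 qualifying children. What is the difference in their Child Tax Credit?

$2,760

Kwame ($197,500): Child Tax Credit: base = 2 × $3,000 = $6,000. income exceeds $191,500 by $6,000, which is 4 full-or-partial $1,500 increments; reduction = 4 × $60 = $240, leaving $5,760.
Jonas ($265,050): Child Tax Credit: base = 2 × $3,000 = $6,000. income exceeds $191,500 by $73,550, which is 50 full-or-partial $1,500 increments; reduction = 50 × $60 = $3,000, leaving $3,000.
Difference: |$5,760 − $3,000| = $2,760.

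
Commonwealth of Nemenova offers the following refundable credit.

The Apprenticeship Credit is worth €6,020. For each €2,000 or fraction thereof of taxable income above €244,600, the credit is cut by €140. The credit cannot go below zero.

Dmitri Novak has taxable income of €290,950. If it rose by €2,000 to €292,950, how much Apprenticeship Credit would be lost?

At €290,950 — income exceeds €244,600 by €46,350, which is 24 full-or-partial €2,000 increments; reduction = 24 × €140 = €3,360, leaving €2,660.
At €292,950 — income exceeds €244,600 by €48,350, which is 25 full-or-partial €2,000 increments; reduction = 25 × €140 = €3,500, leaving €2,520.
Lost: €2,660 − €2,520 = €140.

€140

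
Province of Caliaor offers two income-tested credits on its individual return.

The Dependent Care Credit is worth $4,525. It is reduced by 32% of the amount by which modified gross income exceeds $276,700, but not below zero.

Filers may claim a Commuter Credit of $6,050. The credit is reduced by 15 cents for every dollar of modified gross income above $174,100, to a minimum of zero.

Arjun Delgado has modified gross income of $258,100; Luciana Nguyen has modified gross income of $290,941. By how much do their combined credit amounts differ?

Arjun ($258,100): Dependent Care Credit: $258,100 is at or below the $276,700 threshold, so the full $4,525 applies. Commuter Credit: 15% of the $84,000 excess over $174,100 is $12,600 ≥ base, so the credit is $0. total $4,525 + $0 = $4,525
Luciana ($290,941): Dependent Care Credit: 32% of the $14,241 excess over $276,700 is $4,557.12 ≥ base, so the credit is $0. Commuter Credit: 15% of the $116,841 excess over $174,100 is $17,526.15 ≥ base, so the credit is $0. total $0 + $0 = $0
Difference: |$4,525 − $0| = $4,525.

$4,525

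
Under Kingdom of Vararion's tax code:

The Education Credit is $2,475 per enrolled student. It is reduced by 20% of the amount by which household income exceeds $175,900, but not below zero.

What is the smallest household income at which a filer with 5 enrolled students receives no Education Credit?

Full credit = 5 × $2,475 = $12,375.
The credit falls by 20% of each dollar above $175,900, so it reaches zero when the excess is $12,375 / 20% = $61,875: income = $175,900 + $61,875 = $237,775.

$237,775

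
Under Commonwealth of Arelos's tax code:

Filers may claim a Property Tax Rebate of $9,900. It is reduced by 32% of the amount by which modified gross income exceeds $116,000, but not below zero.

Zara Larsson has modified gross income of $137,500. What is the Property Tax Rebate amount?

Property Tax Rebate: 32% of the $21,500 excess over $116,000 is $6,880; credit = $9,900 − $6,880 = $3,020.

$3,020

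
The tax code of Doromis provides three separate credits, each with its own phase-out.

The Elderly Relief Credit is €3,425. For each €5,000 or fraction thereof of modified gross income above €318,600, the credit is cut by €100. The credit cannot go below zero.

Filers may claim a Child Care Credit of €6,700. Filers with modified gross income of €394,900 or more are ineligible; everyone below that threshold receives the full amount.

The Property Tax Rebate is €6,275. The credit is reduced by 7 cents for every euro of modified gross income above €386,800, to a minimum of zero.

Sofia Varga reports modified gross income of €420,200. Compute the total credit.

€5,262

Elderly Relief Credit: income exceeds €318,600 by €101,600, which is 21 full-or-partial €5,000 increments; reduction = 21 × €100 = €2,100, leaving €1,325.
Child Care Credit: €420,200 meets or exceeds the €394,900 cutoff, so the credit is €0.
Property Tax Rebate: 7% of the €33,400 excess over €386,800 is €2,338; credit = €6,275 − €2,338 = €3,937.
Total: €1,325 + €0 + €3,937 = €5,262.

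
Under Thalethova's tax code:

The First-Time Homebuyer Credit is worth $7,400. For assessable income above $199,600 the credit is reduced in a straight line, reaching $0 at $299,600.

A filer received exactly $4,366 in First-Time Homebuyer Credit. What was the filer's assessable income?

$240,600

$4,366 is 4,366/7,400 of the full $7,400, so 3,034/7,400 of the $100,000 range has been used: income = $199,600 + $100,000 × 3,034/7,400 = $240,600.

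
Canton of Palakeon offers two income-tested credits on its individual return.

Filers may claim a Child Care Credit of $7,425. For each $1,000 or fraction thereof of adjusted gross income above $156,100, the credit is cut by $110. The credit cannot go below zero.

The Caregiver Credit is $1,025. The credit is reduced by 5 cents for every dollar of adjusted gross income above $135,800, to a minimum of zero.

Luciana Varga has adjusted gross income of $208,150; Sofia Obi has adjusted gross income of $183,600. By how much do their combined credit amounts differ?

Luciana ($208,150): Child Care Credit: income exceeds $156,100 by $52,050, which is 53 full-or-partial $1,000 increments; reduction = 53 × $110 = $5,830, leaving $1,595. Caregiver Credit: 5% of the $72,350 excess over $135,800 is $3,617.50 ≥ base, so the credit is $0. total $1,595 + $0 = $1,595
Sofia ($183,600): Child Care Credit: income exceeds $156,100 by $27,500, which is 28 full-or-partial $1,000 increments; reduction = 28 × $110 = $3,080, leaving $4,345. Caregiver Credit: 5% of the $47,800 excess over $135,800 is $2,390 ≥ base, so the credit is $0. total $4,345 + $0 = $4,345
Difference: |$1,595 − $4,345| = $2,750.

$2,750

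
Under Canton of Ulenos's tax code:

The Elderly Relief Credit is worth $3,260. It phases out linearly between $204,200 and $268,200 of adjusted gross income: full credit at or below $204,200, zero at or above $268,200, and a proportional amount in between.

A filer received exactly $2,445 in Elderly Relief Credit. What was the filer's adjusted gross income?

$220,200

$2,445 is 2,445/3,260 of the full $3,260, so 815/3,260 of the $64,000 range has been used: income = $204,200 + $64,000 × 815/3,260 = $220,200.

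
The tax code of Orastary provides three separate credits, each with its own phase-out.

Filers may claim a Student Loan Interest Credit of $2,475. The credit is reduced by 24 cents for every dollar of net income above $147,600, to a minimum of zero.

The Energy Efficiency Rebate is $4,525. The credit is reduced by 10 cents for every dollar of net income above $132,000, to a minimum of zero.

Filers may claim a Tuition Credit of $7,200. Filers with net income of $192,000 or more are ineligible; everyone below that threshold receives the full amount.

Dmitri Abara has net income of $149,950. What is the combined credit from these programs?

$11,841

Student Loan Interest Credit: 24% of the $2,350 excess over $147,600 is $564; credit = $2,475 − $564 = $1,911.
Energy Efficiency Rebate: 10% of the $17,950 excess over $132,000 is $1,795; credit = $4,525 − $1,795 = $2,730.
Tuition Credit: $149,950 is below the $192,000 cutoff, so the full $7,200 applies.
Total: $1,911 + $2,730 + $7,200 = $11,841.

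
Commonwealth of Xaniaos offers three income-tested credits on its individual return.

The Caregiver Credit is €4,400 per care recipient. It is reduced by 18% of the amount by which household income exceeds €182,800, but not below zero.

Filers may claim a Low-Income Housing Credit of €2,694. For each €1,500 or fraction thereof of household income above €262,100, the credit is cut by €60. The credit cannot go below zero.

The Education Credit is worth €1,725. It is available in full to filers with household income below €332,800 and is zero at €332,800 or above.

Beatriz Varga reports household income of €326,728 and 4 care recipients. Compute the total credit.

Caregiver Credit: base = 4 × €4,400 = €17,600. 18% of the €143,928 excess over €182,800 is €25,907.04 ≥ base, so the credit is €0.
Low-Income Housing Credit: income exceeds €262,100 by €64,628, which is 44 full-or-partial €1,500 increments; reduction = 44 × €60 = €2,640, leaving €54.
Education Credit: €326,728 is below the €332,800 cutoff, so the full €1,725 applies.
Total: €0 + €54 + €1,725 = €1,779.

€1,779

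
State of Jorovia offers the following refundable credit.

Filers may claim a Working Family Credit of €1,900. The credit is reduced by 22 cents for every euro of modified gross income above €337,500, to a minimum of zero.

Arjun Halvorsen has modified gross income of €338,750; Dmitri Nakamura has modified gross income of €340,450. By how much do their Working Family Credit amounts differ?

€374

Arjun (€338,750): Working Family Credit: 22% of the €1,250 excess over €337,500 is €275; credit = €1,900 − €275 = €1,625.
Dmitri (€340,450): Working Family Credit: 22% of the €2,950 excess over €337,500 is €649; credit = €1,900 − €649 = €1,251.
Difference: |€1,625 − €1,251| = €374.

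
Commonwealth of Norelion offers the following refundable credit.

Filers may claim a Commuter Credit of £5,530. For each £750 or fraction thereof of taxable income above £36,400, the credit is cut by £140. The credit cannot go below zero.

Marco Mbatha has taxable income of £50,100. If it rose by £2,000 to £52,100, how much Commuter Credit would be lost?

At £50,100 — income exceeds £36,400 by £13,700, which is 19 full-or-partial £750 increments; reduction = 19 × £140 = £2,660, leaving £2,870.
At £52,100 — income exceeds £36,400 by £15,700, which is 21 full-or-partial £750 increments; reduction = 21 × £140 = £2,940, leaving £2,590.
Lost: £2,870 − £2,590 = £280.

£280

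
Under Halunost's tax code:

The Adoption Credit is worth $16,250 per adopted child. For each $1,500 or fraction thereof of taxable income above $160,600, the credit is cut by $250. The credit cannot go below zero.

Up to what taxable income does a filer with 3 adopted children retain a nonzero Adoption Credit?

Full credit = 3 × $16,250 = $48,750.
After 194 increments the reduction is 194 × $250 = $48,500, leaving $250; one more increment wipes it out. Increment 194 ends at excess 194 × $1,500 = $291,000, so the highest qualifying income is $160,600 + $291,000 = $451,600.

$451,600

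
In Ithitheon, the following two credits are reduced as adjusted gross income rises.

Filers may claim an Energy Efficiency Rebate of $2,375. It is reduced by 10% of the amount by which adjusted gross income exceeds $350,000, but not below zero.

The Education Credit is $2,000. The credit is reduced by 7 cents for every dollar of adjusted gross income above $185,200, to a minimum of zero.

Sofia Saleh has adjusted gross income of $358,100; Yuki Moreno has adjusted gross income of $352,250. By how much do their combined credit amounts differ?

Sofia ($358,100): Energy Efficiency Rebate: 10% of the $8,100 excess over $350,000 is $810; credit = $2,375 − $810 = $1,565. Education Credit: 7% of the $172,900 excess over $185,200 is $12,103 ≥ base, so the credit is $0. total $1,565 + $0 = $1,565
Yuki ($352,250): Energy Efficiency Rebate: 10% of the $2,250 excess over $350,000 is $225; credit = $2,375 − $225 = $2,150. Education Credit: 7% of the $167,050 excess over $185,200 is $11,693.50 ≥ base, so the credit is $0. total $2,150 + $0 = $2,150
Difference: |$1,565 − $2,150| = $585.

$585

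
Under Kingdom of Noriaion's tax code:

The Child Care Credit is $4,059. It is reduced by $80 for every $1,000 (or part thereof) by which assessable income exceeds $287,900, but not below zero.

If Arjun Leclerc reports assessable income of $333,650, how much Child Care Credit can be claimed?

$379

Child Care Credit: income exceeds $287,900 by $45,750, which is 46 full-or-partial $1,000 increments; reduction = 46 × $80 = $3,680, leaving $379.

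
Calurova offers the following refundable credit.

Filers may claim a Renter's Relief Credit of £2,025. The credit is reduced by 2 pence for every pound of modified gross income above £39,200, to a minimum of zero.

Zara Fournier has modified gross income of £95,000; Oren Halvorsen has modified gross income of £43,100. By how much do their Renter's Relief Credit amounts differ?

Zara (£95,000): Renter's Relief Credit: 2% of the £55,800 excess over £39,200 is £1,116; credit = £2,025 − £1,116 = £909.
Oren (£43,100): Renter's Relief Credit: 2% of the £3,900 excess over £39,200 is £78; credit = £2,025 − £78 = £1,947.
Difference: |£909 − £1,947| = £1,038.

£1,038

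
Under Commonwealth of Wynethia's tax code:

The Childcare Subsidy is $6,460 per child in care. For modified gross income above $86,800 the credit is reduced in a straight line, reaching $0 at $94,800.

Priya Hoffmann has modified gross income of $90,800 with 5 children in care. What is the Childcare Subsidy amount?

$16,150

Childcare Subsidy: base = 5 × $6,460 = $32,300. $90,800 is $4,000 into a $8,000 phase-out range, leaving 4,000/8,000 of the credit: $32,300 × 4,000/8,000 = $16,150.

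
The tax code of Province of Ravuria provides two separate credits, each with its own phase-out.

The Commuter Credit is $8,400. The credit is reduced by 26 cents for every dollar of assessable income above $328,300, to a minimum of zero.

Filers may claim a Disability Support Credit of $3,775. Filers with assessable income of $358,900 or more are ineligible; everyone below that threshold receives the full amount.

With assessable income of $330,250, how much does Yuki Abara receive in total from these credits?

Commuter Credit: 26% of the $1,950 excess over $328,300 is $507; credit = $8,400 − $507 = $7,893.
Disability Support Credit: $330,250 is below the $358,900 cutoff, so the full $3,775 applies.
Total: $7,893 + $3,775 = $11,668.

$11,668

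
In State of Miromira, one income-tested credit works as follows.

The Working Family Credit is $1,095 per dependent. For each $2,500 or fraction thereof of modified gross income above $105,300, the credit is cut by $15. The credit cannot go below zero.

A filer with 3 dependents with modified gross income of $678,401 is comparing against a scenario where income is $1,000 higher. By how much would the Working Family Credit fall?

At $678,401 — base = 3 × $1,095 = $3,285. income exceeds $105,300 by $573,101 → 230 increments × $15 = $3,450 ≥ base, so the credit is $0.
At $679,401 — base = 3 × $1,095 = $3,285. income exceeds $105,300 by $574,101 → 230 increments × $15 = $3,450 ≥ base, so the credit is $0.
Lost: $0 − $0 = $0.

$0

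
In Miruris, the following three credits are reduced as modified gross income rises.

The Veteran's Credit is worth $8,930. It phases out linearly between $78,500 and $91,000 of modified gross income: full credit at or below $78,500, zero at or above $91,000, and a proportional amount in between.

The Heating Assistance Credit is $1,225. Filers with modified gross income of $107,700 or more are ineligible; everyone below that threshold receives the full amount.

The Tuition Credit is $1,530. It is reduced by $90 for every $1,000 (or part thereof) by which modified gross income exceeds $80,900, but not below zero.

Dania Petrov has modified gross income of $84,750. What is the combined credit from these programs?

Veteran's Credit: $84,750 is $6,250 into a $12,500 phase-out range, leaving 6,250/12,500 of the credit: $8,930 × 6,250/12,500 = $4,465.
Heating Assistance Credit: $84,750 is below the $107,700 cutoff, so the full $1,225 applies.
Tuition Credit: income exceeds $80,900 by $3,850, which is 4 full-or-partial $1,000 increments; reduction = 4 × $90 = $360, leaving $1,170.
Total: $4,465 + $1,225 + $1,170 = $6,860.

$6,860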